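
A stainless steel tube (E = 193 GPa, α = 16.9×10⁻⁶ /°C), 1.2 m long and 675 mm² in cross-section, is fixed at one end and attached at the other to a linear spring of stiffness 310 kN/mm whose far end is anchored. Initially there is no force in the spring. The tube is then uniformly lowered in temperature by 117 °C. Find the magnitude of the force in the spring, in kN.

P ≈ 191 kN

The unrestrained thermal change is αΔT L = 16.9×10⁻⁶ × 117 × 1200 = 2.373 mm.
With a force P in the spring, the elastic change of the tube is PL/(AE) and that of the spring is P/k; compatibility requires their sum to equal δ_free.
P [ L/(AE) + 1/k ] = δ_free → P [ 1200/(675×193×10³) + 1/(310×10³) ] = 2.373.
P = 2.373 / 1.244×10⁻⁵ = 190800 N.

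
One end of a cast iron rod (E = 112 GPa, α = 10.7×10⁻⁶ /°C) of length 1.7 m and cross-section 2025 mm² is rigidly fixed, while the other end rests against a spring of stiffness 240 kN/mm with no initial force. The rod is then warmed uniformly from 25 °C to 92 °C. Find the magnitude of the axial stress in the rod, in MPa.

If the spring were absent the rod would lengthen by αΔT L = 10.7×10⁻⁶ × 67 × 1700 = 1.219 mm.
With a force P in the spring, the elastic change of the rod is PL/(AE) and that of the spring is P/k; compatibility requires their sum to equal δ_free.
P [ L/(AE) + 1/k ] = δ_free → P [ 1700/(2025×112×10³) + 1/(240×10³) ] = 1.219.
P = 1.219 / 1.166×10⁻⁵ = 104500 N.
σ = P/A = 104500/2025 = 51.61 MPa.

σ ≈ 51.6 MPa (compressive)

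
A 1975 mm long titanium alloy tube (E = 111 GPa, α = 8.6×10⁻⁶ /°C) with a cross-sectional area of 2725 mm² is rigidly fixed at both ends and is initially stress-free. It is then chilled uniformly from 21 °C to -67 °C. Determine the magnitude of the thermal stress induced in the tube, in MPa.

Because both ends are immovable the net strain is zero, and the suppressed thermal strain is αΔT = 8.6×10⁻⁶ × 88 = 756.8×10⁻⁶.
The stress required to suppress this strain is σ = Eε = 111×10³ × 756.8×10⁻⁶ = 84 MPa, tensile since the tube is trying to contract.

σ ≈ 84 MPa (tensile)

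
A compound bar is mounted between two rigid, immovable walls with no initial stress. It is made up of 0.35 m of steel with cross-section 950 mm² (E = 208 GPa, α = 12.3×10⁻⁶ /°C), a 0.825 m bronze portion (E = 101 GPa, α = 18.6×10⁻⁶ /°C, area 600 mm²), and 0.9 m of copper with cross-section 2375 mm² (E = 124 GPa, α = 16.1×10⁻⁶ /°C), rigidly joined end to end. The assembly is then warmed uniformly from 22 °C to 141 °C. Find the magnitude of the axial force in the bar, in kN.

P ≈ 220 kN (compressive)

Free thermal expansion of the whole bar: Σ αᵢΔT Lᵢ = 12.3×10⁻⁶×119×350 + 18.6×10⁻⁶×119×825 + 16.1×10⁻⁶×119×900 = 4.063 mm.
The walls prevent any net length change, so an axial force P (same in every segment) develops. Compatibility: P · Σ Lᵢ/(AᵢEᵢ) = δ_free.
Σ Lᵢ/(AᵢEᵢ) = 350/(950×208×10³) + 825/(600×101×10³) + 900/(2375×124×10³) = 1.844×10⁻⁵ mm/N.
P = 4.063 / 1.844×10⁻⁵ = 220300 N = 220.3 kN, compressive.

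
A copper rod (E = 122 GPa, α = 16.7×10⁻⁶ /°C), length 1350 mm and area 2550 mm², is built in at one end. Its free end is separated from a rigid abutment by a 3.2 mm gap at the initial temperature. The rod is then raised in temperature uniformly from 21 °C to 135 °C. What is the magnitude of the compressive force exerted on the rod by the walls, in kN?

Free thermal elongation = αΔT L = 16.7×10⁻⁶ × 114 × 1350 = 2.57 mm.
This is smaller than the 3.2 mm clearance, so the rod expands freely without reaching the stop — the stress is zero.

P ≈ 0 kN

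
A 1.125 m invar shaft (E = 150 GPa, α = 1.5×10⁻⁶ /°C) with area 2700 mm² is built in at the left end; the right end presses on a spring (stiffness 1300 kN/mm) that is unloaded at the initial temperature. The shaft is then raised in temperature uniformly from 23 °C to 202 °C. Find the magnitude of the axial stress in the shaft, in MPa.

σ ≈ 31.5 MPa (compressive)

The unrestrained thermal change is αΔT L = 1.5×10⁻⁶ × 179 × 1125 = 0.3021 mm.
With a force P in the spring, the elastic change of the shaft is PL/(AE) and that of the spring is P/k; compatibility requires their sum to equal δ_free.
P [ L/(AE) + 1/k ] = δ_free → P [ 1125/(2700×150×10³) + 1/(1300×10³) ] = 0.3021.
P = 0.3021 / 3.547×10⁻⁶ = 85160 N.
σ = P/A = 85160/2700 = 31.54 MPa.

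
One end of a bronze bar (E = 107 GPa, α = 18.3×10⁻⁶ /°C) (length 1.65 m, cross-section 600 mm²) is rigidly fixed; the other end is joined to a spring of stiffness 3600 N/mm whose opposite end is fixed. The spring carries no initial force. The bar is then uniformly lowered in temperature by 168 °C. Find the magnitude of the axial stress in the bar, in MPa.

σ ≈ 27.9 MPa (tensile)

The unrestrained thermal change is αΔT L = 18.3×10⁻⁶ × 168 × 1650 = 5.073 mm.
With a force P in the spring, the elastic change of the bar is PL/(AE) and that of the spring is P/k; compatibility requires their sum to equal δ_free.
So P = δ_free / [L/(AE) + 1/k] = 5.073 / [ 1650/(600×107×10³) + 1/(3600) ].
P = 5.073 / 0.0003035 = 16720 N.
σ = P/A = 16720/600 = 27.86 MPa.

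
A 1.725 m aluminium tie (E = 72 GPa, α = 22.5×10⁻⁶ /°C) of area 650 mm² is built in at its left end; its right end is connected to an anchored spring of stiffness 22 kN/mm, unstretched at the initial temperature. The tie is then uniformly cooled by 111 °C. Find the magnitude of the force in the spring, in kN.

P ≈ 52.3 kN

The unrestrained thermal change is αΔT L = 22.5×10⁻⁶ × 111 × 1725 = 4.308 mm.
With a force P in the spring, the elastic change of the tie is PL/(AE) and that of the spring is P/k; compatibility requires their sum to equal δ_free.
So P = δ_free / [L/(AE) + 1/k] = 4.308 / [ 1725/(650×72×10³) + 1/(22×10³) ].
P = 4.308 / 8.231×10⁻⁵ = 52340 N.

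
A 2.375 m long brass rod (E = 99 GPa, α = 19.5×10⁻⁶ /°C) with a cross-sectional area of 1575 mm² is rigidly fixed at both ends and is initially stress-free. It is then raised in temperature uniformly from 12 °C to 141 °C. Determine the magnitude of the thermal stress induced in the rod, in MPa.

σ ≈ 249 MPa (compressive)

The supports are rigid, so the total axial strain is zero. The restrained thermal strain is ε = αΔT = 19.5×10⁻⁶ × 129 = 2515.5×10⁻⁶.
Hence σ = E·αΔT = 99×10³ × 2515.5×10⁻⁶ = 249 MPa, compressive.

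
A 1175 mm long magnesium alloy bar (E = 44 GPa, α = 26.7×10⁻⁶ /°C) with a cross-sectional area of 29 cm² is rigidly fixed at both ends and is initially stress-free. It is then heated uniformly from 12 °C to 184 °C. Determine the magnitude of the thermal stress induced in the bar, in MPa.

σ ≈ 202 MPa (compressive)

With length fixed, the mechanical strain must cancel the thermal strain αΔT = 26.7×10⁻⁶ × 172 = 4592.4×10⁻⁶.
σ = EαΔT = 44×10³ × 26.7×10⁻⁶ × 172 = 202.1 MPa (compressive; the bar is trying to expand).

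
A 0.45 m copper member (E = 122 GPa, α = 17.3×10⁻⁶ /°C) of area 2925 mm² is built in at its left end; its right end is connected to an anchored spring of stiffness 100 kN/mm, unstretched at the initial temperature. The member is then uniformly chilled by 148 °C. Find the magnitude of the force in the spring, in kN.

If the spring were absent the member would shorten by αΔT L = 17.3×10⁻⁶ × 148 × 450 = 1.152 mm.
Let P be the tensile force in the spring. The member extends elastically by PL/(AE) and the spring stretches by P/k; together these equal δ_free.
So P = δ_free / [L/(AE) + 1/k] = 1.152 / [ 450/(2925×122×10³) + 1/(100×10³) ].
P = 1.152 / 1.126×10⁻⁵ = 102300 N.

P ≈ 102 kN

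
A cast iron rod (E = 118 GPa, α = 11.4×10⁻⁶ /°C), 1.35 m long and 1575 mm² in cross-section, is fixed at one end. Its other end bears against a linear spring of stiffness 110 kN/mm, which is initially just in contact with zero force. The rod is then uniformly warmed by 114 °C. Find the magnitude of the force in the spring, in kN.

P ≈ 107 kN

If the spring were absent the rod would lengthen by αΔT L = 11.4×10⁻⁶ × 114 × 1350 = 1.754 mm.
With a force P in the spring, the elastic change of the rod is PL/(AE) and that of the spring is P/k; compatibility requires their sum to equal δ_free.
So P = δ_free / [L/(AE) + 1/k] = 1.754 / [ 1350/(1575×118×10³) + 1/(110×10³) ].
P = 1.754 / 1.635×10⁻⁵ = 107300 N.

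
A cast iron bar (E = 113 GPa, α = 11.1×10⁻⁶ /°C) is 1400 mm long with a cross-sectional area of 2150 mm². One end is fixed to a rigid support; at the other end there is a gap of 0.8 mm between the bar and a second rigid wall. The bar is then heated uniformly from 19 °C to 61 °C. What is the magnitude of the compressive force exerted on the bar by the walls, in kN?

Unrestrained expansion: δ_free = αΔT L = 11.1×10⁻⁶ × 42 × 1400 = 0.6527 mm.
Since δ_free = 0.653 mm is less than the 0.8 mm gap, the bar never touches the wall. No axial force develops.

P ≈ 0 kN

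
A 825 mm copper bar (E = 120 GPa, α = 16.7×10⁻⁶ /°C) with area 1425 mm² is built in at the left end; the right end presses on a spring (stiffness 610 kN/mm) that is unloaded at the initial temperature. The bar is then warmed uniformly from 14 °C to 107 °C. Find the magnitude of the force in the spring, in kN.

Free thermal expansion: δ_free = αΔT L = 16.7×10⁻⁶ × 93 × 825 = 1.281 mm.
Let P be the compressive force at the spring. The bar shortens elastically by PL/(AE) and the spring compresses by P/k; together these equal δ_free.
So P = δ_free / [L/(AE) + 1/k] = 1.281 / [ 825/(1425×120×10³) + 1/(610×10³) ].
P = 1.281 / 6.464×10⁻⁶ = 198200 N.

P ≈ 198 kN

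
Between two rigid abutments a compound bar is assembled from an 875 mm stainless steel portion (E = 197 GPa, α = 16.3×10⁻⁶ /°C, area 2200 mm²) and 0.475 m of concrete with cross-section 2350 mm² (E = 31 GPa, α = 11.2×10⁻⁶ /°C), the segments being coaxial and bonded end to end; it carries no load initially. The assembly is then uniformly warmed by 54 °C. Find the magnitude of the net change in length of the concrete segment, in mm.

|ΔL| ≈ 0.52 mm

Free thermal expansion of the whole bar: Σ αᵢΔT Lᵢ = 16.3×10⁻⁶×54×875 + 11.2×10⁻⁶×54×475 = 1.057 mm.
The rigid supports impose zero overall length change; the single axial force P common to all segments must satisfy P Σ Lᵢ/(AᵢEᵢ) = δ_free.
Σ Lᵢ/(AᵢEᵢ) = 875/(2200×197×10³) + 475/(2350×31×10³) = 8.539×10⁻⁶ mm/N.
So P = 1.057 / 8.539×10⁻⁶ = 123.8 kN, compressive.
For the concrete segment, free thermal change = 11.2×10⁻⁶×54×475 = 0.2873 mm and elastic change from P = 123800×475/(2350×31×10³) = 0.8074 mm; these oppose, so the net change is 0.52 mm (segment shortens).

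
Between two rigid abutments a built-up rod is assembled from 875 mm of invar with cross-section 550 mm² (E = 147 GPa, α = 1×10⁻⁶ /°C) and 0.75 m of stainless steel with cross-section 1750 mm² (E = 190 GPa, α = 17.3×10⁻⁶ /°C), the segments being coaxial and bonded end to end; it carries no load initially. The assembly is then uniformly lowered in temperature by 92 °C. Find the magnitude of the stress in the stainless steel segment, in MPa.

With the walls removed the bar would change length by δ_free = Σ αᵢΔT Lᵢ = 1×10⁻⁶×92×875 + 17.3×10⁻⁶×92×750 = 1.274 mm.
Since the ends are fixed, an axial force P builds up, equal in every segment, with P · Σ Lᵢ/(AᵢEᵢ) = δ_free.
The series flexibility is Σ Lᵢ/(AᵢEᵢ) = 875/(550×147×10³) + 750/(1750×190×10³) = 1.308×10⁻⁵ mm/N.
So P = 1.274 / 1.308×10⁻⁵ = 97.43 kN, tensile.
σ_{stainless steel} = P / A = 97430 / 1750 = 55.67 MPa.

σ ≈ 55.7 MPa (tensile)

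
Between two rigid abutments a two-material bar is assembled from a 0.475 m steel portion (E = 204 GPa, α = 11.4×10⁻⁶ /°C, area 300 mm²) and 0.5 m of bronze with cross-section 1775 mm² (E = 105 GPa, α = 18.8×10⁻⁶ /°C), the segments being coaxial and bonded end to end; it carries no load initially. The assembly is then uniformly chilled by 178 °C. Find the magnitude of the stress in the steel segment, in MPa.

If the supports were absent, the total length change would be Σ αᵢΔT Lᵢ = 11.4×10⁻⁶×178×475 + 18.8×10⁻⁶×178×500 = 2.637 mm.
Since the ends are fixed, an axial force P builds up, equal in every segment, with P · Σ Lᵢ/(AᵢEᵢ) = δ_free.
The series flexibility is Σ Lᵢ/(AᵢEᵢ) = 475/(300×204×10³) + 500/(1775×105×10³) = 1.044×10⁻⁵ mm/N.
P = 2.637 / 1.044×10⁻⁵ = 252500 N = 252.5 kN, tensile.
σ_{steel} = P / A = 252500 / 300 = 841.6 MPa.

σ ≈ 842 MPa (tensile)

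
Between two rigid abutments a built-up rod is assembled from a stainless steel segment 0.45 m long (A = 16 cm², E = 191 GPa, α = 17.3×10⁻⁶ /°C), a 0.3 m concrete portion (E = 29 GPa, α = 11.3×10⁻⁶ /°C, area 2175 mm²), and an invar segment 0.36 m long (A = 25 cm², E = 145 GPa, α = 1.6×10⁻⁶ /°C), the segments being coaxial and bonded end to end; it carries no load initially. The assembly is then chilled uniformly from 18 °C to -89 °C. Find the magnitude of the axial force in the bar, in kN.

P ≈ 174 kN (tensile)

If the supports were absent, the total length change would be Σ αᵢΔT Lᵢ = 17.3×10⁻⁶×107×450 + 11.3×10⁻⁶×107×300 + 1.6×10⁻⁶×107×360 = 1.257 mm.
Since the ends are fixed, an axial force P builds up, equal in every segment, with P · Σ Lᵢ/(AᵢEᵢ) = δ_free.
The series flexibility is Σ Lᵢ/(AᵢEᵢ) = 450/(1600×191×10³) + 300/(2175×29×10³) + 360/(2500×145×10³) = 7.222×10⁻⁶ mm/N.
P = 1.257 / 7.222×10⁻⁶ = 174100 N = 174.1 kN, tensile.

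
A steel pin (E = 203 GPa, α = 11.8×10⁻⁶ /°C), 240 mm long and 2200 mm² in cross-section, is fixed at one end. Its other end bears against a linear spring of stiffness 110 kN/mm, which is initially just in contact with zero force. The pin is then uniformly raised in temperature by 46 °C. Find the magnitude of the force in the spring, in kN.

Free thermal expansion: δ_free = αΔT L = 11.8×10⁻⁶ × 46 × 240 = 0.1303 mm.
With a force P in the spring, the elastic change of the pin is PL/(AE) and that of the spring is P/k; compatibility requires their sum to equal δ_free.
So P = δ_free / [L/(AE) + 1/k] = 0.1303 / [ 240/(2200×203×10³) + 1/(110×10³) ].
P = 0.1303 / 9.628×10⁻⁶ = 13530 N.

P ≈ 13.5 kN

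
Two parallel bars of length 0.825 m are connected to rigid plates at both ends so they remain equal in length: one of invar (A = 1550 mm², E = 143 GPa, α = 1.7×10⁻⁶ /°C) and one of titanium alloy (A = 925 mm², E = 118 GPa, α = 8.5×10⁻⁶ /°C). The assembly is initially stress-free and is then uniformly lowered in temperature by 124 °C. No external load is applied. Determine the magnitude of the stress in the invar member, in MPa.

σ ≈ 39.8 MPa (compressive)

The titanium alloy has the larger α, so on cooling it would change length more than the invar if both were free. The rigid plates force a common final length, so the titanium alloy is put into tension and the invar into compression, with equal and opposite forces P (no external load).
Setting the final lengths equal and cancelling L: (α₁ − α₂)ΔT = P/(A₁E₁) + P/(A₂E₂).
|α₁ − α₂|·ΔT = 6.8×10⁻⁶ × 124 = 0.0008432.
1/(A₁E₁) + 1/(A₂E₂) = 1/(1550×143×10³) + 1/(925×118×10³) = 1.367×10⁻⁸ N⁻¹.
P = 0.0008432 / 1.367×10⁻⁸ = 61670 N = 61.67 kN.
σ_{invar} = P/A₁ = 61670/1550 = 39.79 MPa, compressive.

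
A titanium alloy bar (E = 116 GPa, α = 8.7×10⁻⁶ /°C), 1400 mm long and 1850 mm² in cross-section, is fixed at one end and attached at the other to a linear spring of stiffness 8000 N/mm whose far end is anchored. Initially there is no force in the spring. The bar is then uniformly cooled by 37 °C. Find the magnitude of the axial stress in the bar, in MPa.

σ ≈ 1.85 MPa (tensile)

Free thermal contraction: δ_free = αΔT L = 8.7×10⁻⁶ × 37 × 1400 = 0.4507 mm.
With a force P in the spring, the elastic change of the bar is PL/(AE) and that of the spring is P/k; compatibility requires their sum to equal δ_free.
P [ L/(AE) + 1/k ] = δ_free → P [ 1400/(1850×116×10³) + 1/(8000) ] = 0.4507.
P = 0.4507 / 0.0001315 = 3426 N.
σ = P/A = 3426/1850 = 1.852 MPa.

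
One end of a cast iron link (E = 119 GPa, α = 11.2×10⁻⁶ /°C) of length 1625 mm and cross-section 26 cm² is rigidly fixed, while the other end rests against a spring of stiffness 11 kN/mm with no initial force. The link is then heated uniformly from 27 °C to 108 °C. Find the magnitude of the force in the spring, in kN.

The unrestrained thermal change is αΔT L = 11.2×10⁻⁶ × 81 × 1625 = 1.474 mm.
With a force P in the spring, the elastic change of the link is PL/(AE) and that of the spring is P/k; compatibility requires their sum to equal δ_free.
P [ L/(AE) + 1/k ] = δ_free → P [ 1625/(2600×119×10³) + 1/(11×10³) ] = 1.474.
P = 1.474 / 9.616×10⁻⁵ = 15330 N.

P ≈ 15.3 kN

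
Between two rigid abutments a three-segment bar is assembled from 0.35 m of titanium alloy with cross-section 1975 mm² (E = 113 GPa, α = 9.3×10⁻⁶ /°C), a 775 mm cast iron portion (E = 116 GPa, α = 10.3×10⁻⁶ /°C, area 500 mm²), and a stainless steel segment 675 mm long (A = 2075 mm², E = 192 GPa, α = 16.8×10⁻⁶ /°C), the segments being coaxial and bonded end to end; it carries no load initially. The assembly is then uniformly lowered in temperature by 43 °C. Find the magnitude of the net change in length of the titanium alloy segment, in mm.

With the walls removed the bar would change length by δ_free = Σ αᵢΔT Lᵢ = 9.3×10⁻⁶×43×350 + 10.3×10⁻⁶×43×775 + 16.8×10⁻⁶×43×675 = 0.9708 mm.
Since the ends are fixed, an axial force P builds up, equal in every segment, with P · Σ Lᵢ/(AᵢEᵢ) = δ_free.
The series flexibility is Σ Lᵢ/(AᵢEᵢ) = 350/(1975×113×10³) + 775/(500×116×10³) + 675/(2075×192×10³) = 1.662×10⁻⁵ mm/N.
P = 0.9708 / 1.662×10⁻⁵ = 58400 N = 58.4 kN, tensile.
For the titanium alloy segment, free thermal change = 9.3×10⁻⁶×43×350 = 0.14 mm and elastic change from P = 58400×350/(1975×113×10³) = 0.09158 mm; these oppose, so the net change is 0.0484 mm (segment shortens).

|ΔL| ≈ 0.0484 mm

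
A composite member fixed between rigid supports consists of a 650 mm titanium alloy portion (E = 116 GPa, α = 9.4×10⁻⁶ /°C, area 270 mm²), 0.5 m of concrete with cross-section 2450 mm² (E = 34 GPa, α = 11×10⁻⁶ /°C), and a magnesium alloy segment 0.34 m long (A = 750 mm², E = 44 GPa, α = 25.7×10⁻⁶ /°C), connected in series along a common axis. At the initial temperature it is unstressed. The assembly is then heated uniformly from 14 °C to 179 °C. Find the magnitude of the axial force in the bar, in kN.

Free thermal expansion of the whole bar: Σ αᵢΔT Lᵢ = 9.4×10⁻⁶×165×650 + 11×10⁻⁶×165×500 + 25.7×10⁻⁶×165×340 = 3.357 mm.
The rigid supports impose zero overall length change; the single axial force P common to all segments must satisfy P Σ Lᵢ/(AᵢEᵢ) = δ_free.
The series flexibility is Σ Lᵢ/(AᵢEᵢ) = 650/(270×116×10³) + 500/(2450×34×10³) + 340/(750×44×10³) = 3.706×10⁻⁵ mm/N.
P = 3.357 / 3.706×10⁻⁵ = 90600 N = 90.6 kN, compressive.

P ≈ 90.6 kN (compressive)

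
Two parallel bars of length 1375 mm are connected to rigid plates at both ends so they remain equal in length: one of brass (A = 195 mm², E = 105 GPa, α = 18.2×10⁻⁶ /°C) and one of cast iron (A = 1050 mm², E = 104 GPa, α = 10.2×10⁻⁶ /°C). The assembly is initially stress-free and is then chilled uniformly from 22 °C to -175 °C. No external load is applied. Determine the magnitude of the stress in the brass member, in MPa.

Equilibrium of a rigid end plate with no external load gives equal and opposite internal forces ±P in the two members. Since α_{brass} > α_{cast iron}, cooling drives the brass into tension and the cast iron into compression.
Setting the final lengths equal and cancelling L: (α₁ − α₂)ΔT = P/(A₁E₁) + P/(A₂E₂).
|α₁ − α₂|·ΔT = 8×10⁻⁶ × 197 = 0.001576.
1/(A₁E₁) + 1/(A₂E₂) = 1/(195×105×10³) + 1/(1050×104×10³) = 5.8×10⁻⁸ N⁻¹.
So P = 0.001576 / 5.8×10⁻⁸ = 27.17 kN.
σ_{brass} = P/A₁ = 27170/195 = 139.4 MPa, tensile.

σ ≈ 139 MPa (tensile)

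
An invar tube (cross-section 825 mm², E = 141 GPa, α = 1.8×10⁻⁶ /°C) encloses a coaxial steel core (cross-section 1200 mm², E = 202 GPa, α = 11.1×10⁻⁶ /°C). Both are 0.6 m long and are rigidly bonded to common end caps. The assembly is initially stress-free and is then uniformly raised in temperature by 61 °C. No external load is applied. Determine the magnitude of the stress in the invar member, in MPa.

The steel has the larger α, so on heating it would change length more than the invar if both were free. The rigid plates force a common final length, so the steel is put into compression and the invar into tension, with equal and opposite forces P (no external load).
Compatibility of the two members (thermal + elastic change equal): (α₁ − α₂)ΔT = P·[1/(A₁E₁) + 1/(A₂E₂)].
|α₁ − α₂|·ΔT = 9.3×10⁻⁶ × 61 = 0.0005673.
1/(A₁E₁) + 1/(A₂E₂) = 1/(825×141×10³) + 1/(1200×202×10³) = 1.272×10⁻⁸ N⁻¹.
So P = 0.0005673 / 1.272×10⁻⁸ = 44.59 kN.
σ_{invar} = P/A₁ = 44590/825 = 54.05 MPa, tensile.

σ ≈ 54.1 MPa (tensile)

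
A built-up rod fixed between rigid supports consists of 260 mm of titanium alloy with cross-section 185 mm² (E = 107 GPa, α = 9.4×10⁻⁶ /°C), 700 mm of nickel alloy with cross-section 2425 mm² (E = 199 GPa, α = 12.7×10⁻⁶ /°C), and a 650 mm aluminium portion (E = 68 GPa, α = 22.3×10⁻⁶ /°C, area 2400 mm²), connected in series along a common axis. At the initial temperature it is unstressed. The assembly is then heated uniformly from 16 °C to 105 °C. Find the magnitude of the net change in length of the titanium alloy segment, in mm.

If the supports were absent, the total length change would be Σ αᵢΔT Lᵢ = 9.4×10⁻⁶×89×260 + 12.7×10⁻⁶×89×700 + 22.3×10⁻⁶×89×650 = 2.299 mm.
Since the ends are fixed, an axial force P builds up, equal in every segment, with P · Σ Lᵢ/(AᵢEᵢ) = δ_free.
Σ Lᵢ/(AᵢEᵢ) = 260/(185×107×10³) + 700/(2425×199×10³) + 650/(2400×68×10³) = 1.857×10⁻⁵ mm/N.
P = 2.299 / 1.857×10⁻⁵ = 123800 N = 123.8 kN, compressive.
For the titanium alloy segment, free thermal change = 9.4×10⁻⁶×89×260 = 0.2175 mm and elastic change from P = 123800×260/(185×107×10³) = 1.626 mm; these oppose, so the net change is 1.41 mm (segment shortens).

|ΔL| ≈ 1.41 mm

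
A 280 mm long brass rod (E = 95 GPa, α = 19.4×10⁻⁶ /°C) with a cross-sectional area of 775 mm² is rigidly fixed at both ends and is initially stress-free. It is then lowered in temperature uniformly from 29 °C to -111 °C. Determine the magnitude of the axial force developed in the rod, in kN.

P ≈ 200 kN (tensile)

Full restraint means ε = 0, so the stress is σ = EαΔT = 95×10³ × 19.4×10⁻⁶ × 140 = 258 MPa.
Then P = σA = 258 × 775 mm² = 200 kN, tensile.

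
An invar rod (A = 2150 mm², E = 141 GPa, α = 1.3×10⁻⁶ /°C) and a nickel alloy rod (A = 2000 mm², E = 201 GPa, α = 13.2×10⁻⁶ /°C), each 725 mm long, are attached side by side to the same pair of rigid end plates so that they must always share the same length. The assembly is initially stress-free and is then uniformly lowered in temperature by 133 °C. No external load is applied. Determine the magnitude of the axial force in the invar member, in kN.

P ≈ 274 kN (compressive in the invar)

Both members must finish at the same length. With the larger α, the nickel alloy tends to over-contract; the plates restrain it, putting the nickel alloy in tension and the invar in compression. With no external load the two internal forces are equal and opposite, magnitude P.
Compatibility of the two members (thermal + elastic change equal): (α₁ − α₂)ΔT = P·[1/(A₁E₁) + 1/(A₂E₂)].
|α₁ − α₂|·ΔT = 11.9×10⁻⁶ × 133 = 0.001583.
1/(A₁E₁) + 1/(A₂E₂) = 1/(2150×141×10³) + 1/(2000×201×10³) = 5.786×10⁻⁹ N⁻¹.
P = 0.001583 / 5.786×10⁻⁹ = 273500 N = 273.5 kN.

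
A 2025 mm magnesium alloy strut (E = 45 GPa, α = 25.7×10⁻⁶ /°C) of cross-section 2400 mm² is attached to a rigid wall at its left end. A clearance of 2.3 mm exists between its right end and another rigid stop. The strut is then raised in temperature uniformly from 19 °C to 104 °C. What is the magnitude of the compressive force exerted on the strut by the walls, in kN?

Unrestrained expansion: δ_free = αΔT L = 25.7×10⁻⁶ × 85 × 2025 = 4.424 mm.
This exceeds the 2.3 mm gap, so the wall pushes back. The portion of expansion that must be recovered elastically is δ_free − gap = 4.424 − 2.3 = 2.124 mm.
That suppressed elongation corresponds to σ = E·Δ/L = 45×10³ × 2.124/2025 = 47.19 MPa.
P = σA = 47.19 × 2400 = 113.3 kN.

P ≈ 113 kN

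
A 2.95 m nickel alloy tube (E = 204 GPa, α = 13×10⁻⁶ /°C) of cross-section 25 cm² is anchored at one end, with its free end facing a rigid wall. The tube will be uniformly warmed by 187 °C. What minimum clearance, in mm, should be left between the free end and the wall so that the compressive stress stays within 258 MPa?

g ≈ 3.44 mm

With no wall the tube would lengthen by αΔT L = 13×10⁻⁶ × 187 × 2950 = 7.171 mm.
At the allowable stress the elastic shortening the wall may impose is σL/E = 258 × 2950 / (204×10³) = 3.731 mm.
The gap must absorb the remainder: g_min = 7.171 − 3.731 = 3.441 mm.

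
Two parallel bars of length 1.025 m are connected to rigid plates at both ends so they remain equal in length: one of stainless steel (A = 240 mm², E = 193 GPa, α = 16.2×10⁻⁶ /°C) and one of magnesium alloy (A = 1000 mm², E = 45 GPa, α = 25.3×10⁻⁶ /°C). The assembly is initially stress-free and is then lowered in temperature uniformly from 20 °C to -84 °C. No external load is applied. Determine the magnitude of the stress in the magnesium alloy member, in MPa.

σ ≈ 21.6 MPa (tensile)

Equilibrium of a rigid end plate with no external load gives equal and opposite internal forces ±P in the two members. Since α_{magnesium alloy} > α_{stainless steel}, cooling drives the magnesium alloy into tension and the stainless steel into compression.
Equating the net (thermal + elastic) strains gives |α₁ − α₂|·ΔT = P·[1/(A₁E₁) + 1/(A₂E₂)].
|α₁ − α₂|·ΔT = 9.1×10⁻⁶ × 104 = 0.0009464.
1/(A₁E₁) + 1/(A₂E₂) = 1/(240×193×10³) + 1/(1000×45×10³) = 4.381×10⁻⁸ N⁻¹.
So P = 0.0009464 / 4.381×10⁻⁸ = 21.6 kN.
σ_{magnesium alloy} = P/A₂ = 21600/1000 = 21.6 MPa, tensile.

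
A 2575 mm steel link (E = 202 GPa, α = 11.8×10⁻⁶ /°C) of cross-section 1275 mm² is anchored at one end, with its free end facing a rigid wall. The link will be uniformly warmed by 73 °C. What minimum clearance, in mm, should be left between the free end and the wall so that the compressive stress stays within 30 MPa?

g ≈ 1.84 mm

Free expansion if unrestrained: δ_free = αΔT L = 11.8×10⁻⁶ × 73 × 2575 = 2.218 mm.
At the allowable stress the elastic shortening the wall may impose is σL/E = 30 × 2575 / (202×10³) = 0.3824 mm.
The gap must absorb the remainder: g_min = 2.218 − 0.3824 = 1.836 mm.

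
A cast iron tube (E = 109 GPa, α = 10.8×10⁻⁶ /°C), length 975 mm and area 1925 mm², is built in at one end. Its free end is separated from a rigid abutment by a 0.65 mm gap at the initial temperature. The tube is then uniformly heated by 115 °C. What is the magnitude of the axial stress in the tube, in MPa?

σ ≈ 62.7 MPa (compressive)

Free thermal elongation = αΔT L = 10.8×10⁻⁶ × 115 × 975 = 1.211 mm.
The gap closes (δ_free > 0.65 mm) and the wall then resists a further 1.211 − 0.65 = 0.5609 mm of expansion.
So σ = E(δ_free − g)/L = 109×10³ × 0.5609/975 = 62.71 MPa.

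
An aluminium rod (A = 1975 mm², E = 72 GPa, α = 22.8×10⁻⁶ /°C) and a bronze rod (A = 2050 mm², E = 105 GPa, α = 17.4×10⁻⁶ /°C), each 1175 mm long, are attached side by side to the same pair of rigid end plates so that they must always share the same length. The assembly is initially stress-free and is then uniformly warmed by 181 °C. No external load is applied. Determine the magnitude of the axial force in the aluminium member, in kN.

P ≈ 83.7 kN (compressive in the aluminium)

Both members must finish at the same length. With the larger α, the aluminium tends to over-expand; the plates restrain it, putting the aluminium in compression and the bronze in tension. With no external load the two internal forces are equal and opposite, magnitude P.
Compatibility of the two members (thermal + elastic change equal): (α₁ − α₂)ΔT = P·[1/(A₁E₁) + 1/(A₂E₂)].
|α₁ − α₂|·ΔT = 5.4×10⁻⁶ × 181 = 0.0009774.
1/(A₁E₁) + 1/(A₂E₂) = 1/(1975×72×10³) + 1/(2050×105×10³) = 1.168×10⁻⁸ N⁻¹.
So P = 0.0009774 / 1.168×10⁻⁸ = 83.7 kN.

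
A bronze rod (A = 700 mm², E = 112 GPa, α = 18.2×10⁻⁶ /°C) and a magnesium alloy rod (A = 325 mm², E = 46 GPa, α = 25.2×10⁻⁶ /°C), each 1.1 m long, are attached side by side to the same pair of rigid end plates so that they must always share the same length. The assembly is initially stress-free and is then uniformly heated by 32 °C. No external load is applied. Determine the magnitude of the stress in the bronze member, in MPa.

Both members must finish at the same length. With the larger α, the magnesium alloy tends to over-expand; the plates restrain it, putting the magnesium alloy in compression and the bronze in tension. With no external load the two internal forces are equal and opposite, magnitude P.
Setting the final lengths equal and cancelling L: (α₁ − α₂)ΔT = P/(A₁E₁) + P/(A₂E₂).
|α₁ − α₂|·ΔT = 7×10⁻⁶ × 32 = 0.000224.
1/(A₁E₁) + 1/(A₂E₂) = 1/(700×112×10³) + 1/(325×46×10³) = 7.964×10⁻⁸ N⁻¹.
So P = 0.000224 / 7.964×10⁻⁸ = 2.812 kN.
σ_{bronze} = P/A₁ = 2812/700 = 4.018 MPa, tensile.

σ ≈ 4.02 MPa (tensile)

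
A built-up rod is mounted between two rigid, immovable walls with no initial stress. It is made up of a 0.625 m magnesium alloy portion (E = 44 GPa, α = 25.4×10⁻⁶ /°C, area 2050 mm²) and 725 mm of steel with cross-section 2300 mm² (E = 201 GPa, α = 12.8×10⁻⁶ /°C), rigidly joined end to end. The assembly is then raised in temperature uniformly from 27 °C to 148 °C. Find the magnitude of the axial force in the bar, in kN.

P ≈ 358 kN (compressive)

With the walls removed the bar would change length by δ_free = Σ αᵢΔT Lᵢ = 25.4×10⁻⁶×121×625 + 12.8×10⁻⁶×121×725 = 3.044 mm.
The rigid supports impose zero overall length change; the single axial force P common to all segments must satisfy P Σ Lᵢ/(AᵢEᵢ) = δ_free.
Σ Lᵢ/(AᵢEᵢ) = 625/(2050×44×10³) + 725/(2300×201×10³) = 8.497×10⁻⁶ mm/N.
So P = 3.044 / 8.497×10⁻⁶ = 358.2 kN, compressive.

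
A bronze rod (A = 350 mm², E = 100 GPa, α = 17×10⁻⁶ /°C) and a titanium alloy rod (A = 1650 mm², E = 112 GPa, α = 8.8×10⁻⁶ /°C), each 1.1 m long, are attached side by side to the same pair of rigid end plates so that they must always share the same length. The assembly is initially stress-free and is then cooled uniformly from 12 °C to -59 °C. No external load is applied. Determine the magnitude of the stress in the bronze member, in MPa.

Equilibrium of a rigid end plate with no external load gives equal and opposite internal forces ±P in the two members. Since α_{bronze} > α_{titanium alloy}, cooling drives the bronze into tension and the titanium alloy into compression.
Equating the net (thermal + elastic) strains gives |α₁ − α₂|·ΔT = P·[1/(A₁E₁) + 1/(A₂E₂)].
|α₁ − α₂|·ΔT = 8.2×10⁻⁶ × 71 = 0.0005822.
1/(A₁E₁) + 1/(A₂E₂) = 1/(350×100×10³) + 1/(1650×112×10³) = 3.398×10⁻⁸ N⁻¹.
So P = 0.0005822 / 3.398×10⁻⁸ = 17.13 kN.
σ_{bronze} = P/A₁ = 17130/350 = 48.95 MPa, tensile.

σ ≈ 48.9 MPa (tensile)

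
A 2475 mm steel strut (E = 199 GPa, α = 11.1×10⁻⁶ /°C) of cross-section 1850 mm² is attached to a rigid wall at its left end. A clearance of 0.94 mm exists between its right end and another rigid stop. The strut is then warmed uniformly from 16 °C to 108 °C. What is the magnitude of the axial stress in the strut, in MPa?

Free thermal elongation = αΔT L = 11.1×10⁻⁶ × 92 × 2475 = 2.527 mm.
This exceeds the 0.94 mm gap, so the wall pushes back. The portion of expansion that must be recovered elastically is δ_free − gap = 2.527 − 0.94 = 1.587 mm.
That suppressed elongation corresponds to σ = E·Δ/L = 199×10³ × 1.587/2475 = 127.6 MPa.

σ ≈ 128 MPa (compressive)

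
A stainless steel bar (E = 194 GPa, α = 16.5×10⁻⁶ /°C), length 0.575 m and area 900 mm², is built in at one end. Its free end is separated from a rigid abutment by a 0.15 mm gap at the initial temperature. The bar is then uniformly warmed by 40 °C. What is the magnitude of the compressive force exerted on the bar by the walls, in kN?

Free thermal elongation = αΔT L = 16.5×10⁻⁶ × 40 × 575 = 0.3795 mm.
The gap closes (δ_free > 0.15 mm) and the wall then resists a further 0.3795 − 0.15 = 0.2295 mm of expansion.
That suppressed elongation corresponds to σ = E·Δ/L = 194×10³ × 0.2295/575 = 77.43 MPa.
P = σA = 77.43 × 900 = 69.69 kN.

P ≈ 69.7 kN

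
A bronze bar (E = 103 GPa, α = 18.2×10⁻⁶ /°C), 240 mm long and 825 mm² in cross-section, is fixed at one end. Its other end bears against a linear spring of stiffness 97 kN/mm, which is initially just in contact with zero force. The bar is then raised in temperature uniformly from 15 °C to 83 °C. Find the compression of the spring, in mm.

If the spring were absent the bar would lengthen by αΔT L = 18.2×10⁻⁶ × 68 × 240 = 0.297 mm.
Let P be the compressive force at the spring. The bar shortens elastically by PL/(AE) and the spring compresses by P/k; together these equal δ_free.
So P = δ_free / [L/(AE) + 1/k] = 0.297 / [ 240/(825×103×10³) + 1/(97×10³) ].
P = 0.297 / 1.313×10⁻⁵ = 22620 N.
Spring compression = P/k = 22620/(97×10³) = 0.2331 mm.

δ ≈ 0.233 mm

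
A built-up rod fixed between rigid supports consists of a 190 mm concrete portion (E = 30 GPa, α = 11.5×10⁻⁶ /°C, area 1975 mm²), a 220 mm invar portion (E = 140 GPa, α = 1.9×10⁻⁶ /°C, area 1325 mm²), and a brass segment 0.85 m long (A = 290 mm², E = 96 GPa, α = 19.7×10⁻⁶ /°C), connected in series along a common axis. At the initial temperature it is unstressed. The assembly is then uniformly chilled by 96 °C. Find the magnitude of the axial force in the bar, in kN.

If the supports were absent, the total length change would be Σ αᵢΔT Lᵢ = 11.5×10⁻⁶×96×190 + 1.9×10⁻⁶×96×220 + 19.7×10⁻⁶×96×850 = 1.857 mm.
The walls prevent any net length change, so an axial force P (same in every segment) develops. Compatibility: P · Σ Lᵢ/(AᵢEᵢ) = δ_free.
Σ Lᵢ/(AᵢEᵢ) = 190/(1975×30×10³) + 220/(1325×140×10³) + 850/(290×96×10³) = 3.492×10⁻⁵ mm/N.
P = 1.857 / 3.492×10⁻⁵ = 53180 N = 53.18 kN, tensile.

P ≈ 53.2 kN (tensile)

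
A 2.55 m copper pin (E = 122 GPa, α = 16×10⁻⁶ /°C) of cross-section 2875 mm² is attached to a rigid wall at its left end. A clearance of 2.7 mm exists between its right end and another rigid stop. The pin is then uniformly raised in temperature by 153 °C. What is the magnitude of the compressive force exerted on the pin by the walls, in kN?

P ≈ 487 kN

Free thermal elongation = αΔT L = 16×10⁻⁶ × 153 × 2550 = 6.242 mm.
The gap closes (δ_free > 2.7 mm) and the wall then resists a further 6.242 − 2.7 = 3.542 mm of expansion.
Compatibility: PL/(AE) = 3.542 mm, so σ = P/A = E × (3.542/2550) = 169.5 MPa.
Force on the wall = σA = 169.5 × 2875 mm² = 487.3 kN.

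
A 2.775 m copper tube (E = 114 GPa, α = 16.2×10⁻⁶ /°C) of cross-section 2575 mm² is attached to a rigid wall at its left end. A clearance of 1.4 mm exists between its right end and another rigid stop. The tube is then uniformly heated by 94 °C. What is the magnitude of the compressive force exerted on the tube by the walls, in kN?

Free thermal elongation = αΔT L = 16.2×10⁻⁶ × 94 × 2775 = 4.226 mm.
This exceeds the 1.4 mm gap, so the wall pushes back. The portion of expansion that must be recovered elastically is δ_free − gap = 4.226 − 1.4 = 2.826 mm.
Compatibility: PL/(AE) = 2.826 mm, so σ = P/A = E × (2.826/2775) = 116.1 MPa.
Force on the wall = σA = 116.1 × 2575 mm² = 298.9 kN.

P ≈ 299 kN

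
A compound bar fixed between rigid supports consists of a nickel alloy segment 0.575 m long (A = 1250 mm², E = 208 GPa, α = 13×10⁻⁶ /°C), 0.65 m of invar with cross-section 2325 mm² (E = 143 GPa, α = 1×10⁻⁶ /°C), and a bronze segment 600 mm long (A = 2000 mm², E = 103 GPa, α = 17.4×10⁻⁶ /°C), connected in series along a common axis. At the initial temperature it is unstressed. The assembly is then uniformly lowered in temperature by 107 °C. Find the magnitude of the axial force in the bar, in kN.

P ≈ 281 kN (tensile)

If the supports were absent, the total length change would be Σ αᵢΔT Lᵢ = 13×10⁻⁶×107×575 + 1×10⁻⁶×107×650 + 17.4×10⁻⁶×107×600 = 1.986 mm.
The walls prevent any net length change, so an axial force P (same in every segment) develops. Compatibility: P · Σ Lᵢ/(AᵢEᵢ) = δ_free.
Σ Lᵢ/(AᵢEᵢ) = 575/(1250×208×10³) + 650/(2325×143×10³) + 600/(2000×103×10³) = 7.079×10⁻⁶ mm/N.
P = 1.986 / 7.079×10⁻⁶ = 280600 N = 280.6 kN, tensile.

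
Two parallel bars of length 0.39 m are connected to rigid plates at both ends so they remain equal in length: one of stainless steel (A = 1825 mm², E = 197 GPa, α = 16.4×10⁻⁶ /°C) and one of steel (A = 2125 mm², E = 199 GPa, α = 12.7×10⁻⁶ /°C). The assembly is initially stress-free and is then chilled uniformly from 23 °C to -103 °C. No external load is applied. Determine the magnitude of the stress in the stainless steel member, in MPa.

Both members must finish at the same length. With the larger α, the stainless steel tends to over-contract; the plates restrain it, putting the stainless steel in tension and the steel in compression. With no external load the two internal forces are equal and opposite, magnitude P.
Equating the net (thermal + elastic) strains gives |α₁ − α₂|·ΔT = P·[1/(A₁E₁) + 1/(A₂E₂)].
|α₁ − α₂|·ΔT = 3.7×10⁻⁶ × 126 = 0.0004662.
1/(A₁E₁) + 1/(A₂E₂) = 1/(1825×197×10³) + 1/(2125×199×10³) = 5.146×10⁻⁹ N⁻¹.
So P = 0.0004662 / 5.146×10⁻⁹ = 90.59 kN.
σ_{stainless steel} = P/A₁ = 90590/1825 = 49.64 MPa, tensile.

σ ≈ 49.6 MPa (tensile)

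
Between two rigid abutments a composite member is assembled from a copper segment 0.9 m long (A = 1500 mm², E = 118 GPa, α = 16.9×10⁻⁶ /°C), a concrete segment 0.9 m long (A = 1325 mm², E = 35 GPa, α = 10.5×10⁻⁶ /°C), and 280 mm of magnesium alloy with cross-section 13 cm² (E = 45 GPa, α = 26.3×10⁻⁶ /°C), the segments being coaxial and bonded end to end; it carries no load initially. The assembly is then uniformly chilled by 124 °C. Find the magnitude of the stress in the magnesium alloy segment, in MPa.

σ ≈ 104 MPa (tensile)

If the supports were absent, the total length change would be Σ αᵢΔT Lᵢ = 16.9×10⁻⁶×124×900 + 10.5×10⁻⁶×124×900 + 26.3×10⁻⁶×124×280 = 3.971 mm.
The walls prevent any net length change, so an axial force P (same in every segment) develops. Compatibility: P · Σ Lᵢ/(AᵢEᵢ) = δ_free.
The series flexibility is Σ Lᵢ/(AᵢEᵢ) = 900/(1500×118×10³) + 900/(1325×35×10³) + 280/(1300×45×10³) = 2.928×10⁻⁵ mm/N.
Hence P = δ_free / Σ(L/AE) = 3.971/2.928×10⁻⁵ = 135.6 kN (tensile).
σ_{magnesium alloy} = P / A = 135600 / 1300 = 104.3 MPa.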